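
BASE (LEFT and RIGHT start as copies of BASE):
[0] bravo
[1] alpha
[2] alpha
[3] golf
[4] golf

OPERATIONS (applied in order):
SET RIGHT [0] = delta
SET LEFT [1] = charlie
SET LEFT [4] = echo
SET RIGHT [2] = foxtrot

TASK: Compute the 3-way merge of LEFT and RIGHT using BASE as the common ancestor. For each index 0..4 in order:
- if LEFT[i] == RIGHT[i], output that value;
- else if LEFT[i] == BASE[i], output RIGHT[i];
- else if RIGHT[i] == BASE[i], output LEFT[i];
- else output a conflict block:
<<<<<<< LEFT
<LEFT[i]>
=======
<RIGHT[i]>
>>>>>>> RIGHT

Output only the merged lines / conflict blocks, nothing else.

Final LEFT:  [bravo, charlie, alpha, golf, echo]
Final RIGHT: [delta, alpha, foxtrot, golf, golf]
i=0: L=bravo=BASE, R=delta -> take RIGHT -> delta
i=1: L=charlie, R=alpha=BASE -> take LEFT -> charlie
i=2: L=alpha=BASE, R=foxtrot -> take RIGHT -> foxtrot
i=3: L=golf R=golf -> agree -> golf
i=4: L=echo, R=golf=BASE -> take LEFT -> echo

Answer: delta
charlie
foxtrot
golf
echo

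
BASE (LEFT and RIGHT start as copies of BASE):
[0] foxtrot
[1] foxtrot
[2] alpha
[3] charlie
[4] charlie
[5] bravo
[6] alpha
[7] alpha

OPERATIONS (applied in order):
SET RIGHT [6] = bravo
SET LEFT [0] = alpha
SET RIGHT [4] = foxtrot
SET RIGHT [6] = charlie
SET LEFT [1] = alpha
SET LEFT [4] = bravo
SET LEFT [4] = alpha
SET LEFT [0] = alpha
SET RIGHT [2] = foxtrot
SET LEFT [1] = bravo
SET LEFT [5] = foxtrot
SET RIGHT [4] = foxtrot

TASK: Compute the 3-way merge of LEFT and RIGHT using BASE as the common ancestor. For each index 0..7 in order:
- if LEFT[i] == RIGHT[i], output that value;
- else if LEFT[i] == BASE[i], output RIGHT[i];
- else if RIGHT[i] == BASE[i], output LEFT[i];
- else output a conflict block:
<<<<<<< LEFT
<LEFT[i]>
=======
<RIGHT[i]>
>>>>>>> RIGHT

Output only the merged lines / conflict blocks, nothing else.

Answer: alpha
bravo
foxtrot
charlie
<<<<<<< LEFT
alpha
=======
foxtrot
>>>>>>> RIGHT
foxtrot
charlie
alpha

Derivation:
Final LEFT:  [alpha, bravo, alpha, charlie, alpha, foxtrot, alpha, alpha]
Final RIGHT: [foxtrot, foxtrot, foxtrot, charlie, foxtrot, bravo, charlie, alpha]
i=0: L=alpha, R=foxtrot=BASE -> take LEFT -> alpha
i=1: L=bravo, R=foxtrot=BASE -> take LEFT -> bravo
i=2: L=alpha=BASE, R=foxtrot -> take RIGHT -> foxtrot
i=3: L=charlie R=charlie -> agree -> charlie
i=4: BASE=charlie L=alpha R=foxtrot all differ -> CONFLICT
i=5: L=foxtrot, R=bravo=BASE -> take LEFT -> foxtrot
i=6: L=alpha=BASE, R=charlie -> take RIGHT -> charlie
i=7: L=alpha R=alpha -> agree -> alpha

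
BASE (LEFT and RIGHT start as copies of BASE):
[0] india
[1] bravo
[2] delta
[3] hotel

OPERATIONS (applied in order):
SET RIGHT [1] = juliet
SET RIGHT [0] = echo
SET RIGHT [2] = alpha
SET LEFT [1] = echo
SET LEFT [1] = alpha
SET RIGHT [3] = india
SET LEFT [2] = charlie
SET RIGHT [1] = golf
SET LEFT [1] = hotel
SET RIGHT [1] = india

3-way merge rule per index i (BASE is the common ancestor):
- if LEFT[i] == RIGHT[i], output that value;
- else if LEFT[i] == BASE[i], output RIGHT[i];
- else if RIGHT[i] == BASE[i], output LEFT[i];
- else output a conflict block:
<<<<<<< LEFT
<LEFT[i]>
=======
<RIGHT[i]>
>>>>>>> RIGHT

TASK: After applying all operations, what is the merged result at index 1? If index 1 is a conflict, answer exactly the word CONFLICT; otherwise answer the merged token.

Final LEFT:  [india, hotel, charlie, hotel]
Final RIGHT: [echo, india, alpha, india]
i=0: L=india=BASE, R=echo -> take RIGHT -> echo
i=1: BASE=bravo L=hotel R=india all differ -> CONFLICT
i=2: BASE=delta L=charlie R=alpha all differ -> CONFLICT
i=3: L=hotel=BASE, R=india -> take RIGHT -> india
Index 1 -> CONFLICT

Answer: CONFLICT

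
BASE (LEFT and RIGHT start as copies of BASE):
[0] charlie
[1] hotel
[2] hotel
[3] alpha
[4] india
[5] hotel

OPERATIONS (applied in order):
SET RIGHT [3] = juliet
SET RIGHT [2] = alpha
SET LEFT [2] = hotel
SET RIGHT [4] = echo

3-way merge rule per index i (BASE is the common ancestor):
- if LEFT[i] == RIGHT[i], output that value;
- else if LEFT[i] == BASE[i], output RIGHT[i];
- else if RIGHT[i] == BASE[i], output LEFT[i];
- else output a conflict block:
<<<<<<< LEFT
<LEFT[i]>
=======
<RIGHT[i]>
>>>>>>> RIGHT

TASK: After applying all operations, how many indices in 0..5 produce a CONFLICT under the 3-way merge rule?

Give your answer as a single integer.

Answer: 0

Derivation:
Final LEFT:  [charlie, hotel, hotel, alpha, india, hotel]
Final RIGHT: [charlie, hotel, alpha, juliet, echo, hotel]
i=0: L=charlie R=charlie -> agree -> charlie
i=1: L=hotel R=hotel -> agree -> hotel
i=2: L=hotel=BASE, R=alpha -> take RIGHT -> alpha
i=3: L=alpha=BASE, R=juliet -> take RIGHT -> juliet
i=4: L=india=BASE, R=echo -> take RIGHT -> echo
i=5: L=hotel R=hotel -> agree -> hotel
Conflict count: 0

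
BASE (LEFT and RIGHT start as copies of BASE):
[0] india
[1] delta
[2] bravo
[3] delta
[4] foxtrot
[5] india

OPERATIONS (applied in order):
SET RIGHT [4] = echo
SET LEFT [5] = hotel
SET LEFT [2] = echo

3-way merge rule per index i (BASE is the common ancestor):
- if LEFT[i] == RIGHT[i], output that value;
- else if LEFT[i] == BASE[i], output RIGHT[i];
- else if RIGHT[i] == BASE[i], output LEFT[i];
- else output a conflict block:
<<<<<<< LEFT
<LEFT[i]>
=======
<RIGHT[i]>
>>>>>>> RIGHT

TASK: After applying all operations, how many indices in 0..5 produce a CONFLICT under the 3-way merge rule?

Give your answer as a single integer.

Final LEFT:  [india, delta, echo, delta, foxtrot, hotel]
Final RIGHT: [india, delta, bravo, delta, echo, india]
i=0: L=india R=india -> agree -> india
i=1: L=delta R=delta -> agree -> delta
i=2: L=echo, R=bravo=BASE -> take LEFT -> echo
i=3: L=delta R=delta -> agree -> delta
i=4: L=foxtrot=BASE, R=echo -> take RIGHT -> echo
i=5: L=hotel, R=india=BASE -> take LEFT -> hotel
Conflict count: 0

Answer: 0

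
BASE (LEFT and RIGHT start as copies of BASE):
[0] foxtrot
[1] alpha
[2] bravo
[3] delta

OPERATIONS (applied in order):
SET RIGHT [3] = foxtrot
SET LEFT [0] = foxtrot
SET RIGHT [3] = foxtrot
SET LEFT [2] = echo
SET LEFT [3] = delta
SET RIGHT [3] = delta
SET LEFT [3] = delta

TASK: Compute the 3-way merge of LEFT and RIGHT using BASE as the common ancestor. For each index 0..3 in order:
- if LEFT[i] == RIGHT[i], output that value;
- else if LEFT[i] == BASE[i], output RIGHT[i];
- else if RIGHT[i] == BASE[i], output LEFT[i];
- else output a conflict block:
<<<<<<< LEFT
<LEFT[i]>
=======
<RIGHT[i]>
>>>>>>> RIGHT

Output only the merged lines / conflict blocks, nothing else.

Answer: foxtrot
alpha
echo
delta

Derivation:
Final LEFT:  [foxtrot, alpha, echo, delta]
Final RIGHT: [foxtrot, alpha, bravo, delta]
i=0: L=foxtrot R=foxtrot -> agree -> foxtrot
i=1: L=alpha R=alpha -> agree -> alpha
i=2: L=echo, R=bravo=BASE -> take LEFT -> echo
i=3: L=delta R=delta -> agree -> delta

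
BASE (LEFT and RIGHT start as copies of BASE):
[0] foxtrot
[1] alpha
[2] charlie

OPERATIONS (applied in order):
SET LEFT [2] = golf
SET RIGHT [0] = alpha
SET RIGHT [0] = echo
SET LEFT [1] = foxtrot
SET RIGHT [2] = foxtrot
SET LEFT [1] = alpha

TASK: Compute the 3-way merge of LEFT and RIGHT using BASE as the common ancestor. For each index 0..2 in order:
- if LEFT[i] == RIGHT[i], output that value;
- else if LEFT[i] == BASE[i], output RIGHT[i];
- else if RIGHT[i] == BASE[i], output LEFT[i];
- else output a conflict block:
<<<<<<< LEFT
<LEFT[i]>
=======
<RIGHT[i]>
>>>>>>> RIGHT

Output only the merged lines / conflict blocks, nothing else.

Final LEFT:  [foxtrot, alpha, golf]
Final RIGHT: [echo, alpha, foxtrot]
i=0: L=foxtrot=BASE, R=echo -> take RIGHT -> echo
i=1: L=alpha R=alpha -> agree -> alpha
i=2: BASE=charlie L=golf R=foxtrot all differ -> CONFLICT

Answer: echo
alpha
<<<<<<< LEFT
golf
=======
foxtrot
>>>>>>> RIGHT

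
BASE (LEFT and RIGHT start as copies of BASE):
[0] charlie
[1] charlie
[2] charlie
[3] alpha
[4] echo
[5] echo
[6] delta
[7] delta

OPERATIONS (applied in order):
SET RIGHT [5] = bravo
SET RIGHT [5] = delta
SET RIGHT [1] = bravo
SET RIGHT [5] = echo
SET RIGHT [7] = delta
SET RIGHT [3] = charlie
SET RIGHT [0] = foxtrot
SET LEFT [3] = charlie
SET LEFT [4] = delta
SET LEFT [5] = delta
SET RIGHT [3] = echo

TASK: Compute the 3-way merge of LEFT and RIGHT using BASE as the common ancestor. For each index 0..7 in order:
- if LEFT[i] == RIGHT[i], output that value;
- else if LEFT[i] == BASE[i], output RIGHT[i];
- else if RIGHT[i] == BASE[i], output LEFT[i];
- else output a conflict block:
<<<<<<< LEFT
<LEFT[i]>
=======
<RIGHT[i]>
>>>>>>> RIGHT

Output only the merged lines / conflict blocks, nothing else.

Answer: foxtrot
bravo
charlie
<<<<<<< LEFT
charlie
=======
echo
>>>>>>> RIGHT
delta
delta
delta
delta

Derivation:
Final LEFT:  [charlie, charlie, charlie, charlie, delta, delta, delta, delta]
Final RIGHT: [foxtrot, bravo, charlie, echo, echo, echo, delta, delta]
i=0: L=charlie=BASE, R=foxtrot -> take RIGHT -> foxtrot
i=1: L=charlie=BASE, R=bravo -> take RIGHT -> bravo
i=2: L=charlie R=charlie -> agree -> charlie
i=3: BASE=alpha L=charlie R=echo all differ -> CONFLICT
i=4: L=delta, R=echo=BASE -> take LEFT -> delta
i=5: L=delta, R=echo=BASE -> take LEFT -> delta
i=6: L=delta R=delta -> agree -> delta
i=7: L=delta R=delta -> agree -> delta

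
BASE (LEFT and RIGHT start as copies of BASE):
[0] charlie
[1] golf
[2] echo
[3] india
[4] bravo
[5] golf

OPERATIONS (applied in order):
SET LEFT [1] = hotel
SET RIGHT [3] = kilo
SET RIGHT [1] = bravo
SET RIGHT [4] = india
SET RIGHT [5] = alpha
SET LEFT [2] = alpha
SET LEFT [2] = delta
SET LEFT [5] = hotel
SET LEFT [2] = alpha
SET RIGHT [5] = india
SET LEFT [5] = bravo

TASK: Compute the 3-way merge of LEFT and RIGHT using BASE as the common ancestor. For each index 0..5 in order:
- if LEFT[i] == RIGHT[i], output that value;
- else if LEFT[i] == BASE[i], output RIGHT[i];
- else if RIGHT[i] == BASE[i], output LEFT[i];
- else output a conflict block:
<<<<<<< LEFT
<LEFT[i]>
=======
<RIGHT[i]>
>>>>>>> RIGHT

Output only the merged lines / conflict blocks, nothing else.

Final LEFT:  [charlie, hotel, alpha, india, bravo, bravo]
Final RIGHT: [charlie, bravo, echo, kilo, india, india]
i=0: L=charlie R=charlie -> agree -> charlie
i=1: BASE=golf L=hotel R=bravo all differ -> CONFLICT
i=2: L=alpha, R=echo=BASE -> take LEFT -> alpha
i=3: L=india=BASE, R=kilo -> take RIGHT -> kilo
i=4: L=bravo=BASE, R=india -> take RIGHT -> india
i=5: BASE=golf L=bravo R=india all differ -> CONFLICT

Answer: charlie
<<<<<<< LEFT
hotel
=======
bravo
>>>>>>> RIGHT
alpha
kilo
india
<<<<<<< LEFT
bravo
=======
india
>>>>>>> RIGHT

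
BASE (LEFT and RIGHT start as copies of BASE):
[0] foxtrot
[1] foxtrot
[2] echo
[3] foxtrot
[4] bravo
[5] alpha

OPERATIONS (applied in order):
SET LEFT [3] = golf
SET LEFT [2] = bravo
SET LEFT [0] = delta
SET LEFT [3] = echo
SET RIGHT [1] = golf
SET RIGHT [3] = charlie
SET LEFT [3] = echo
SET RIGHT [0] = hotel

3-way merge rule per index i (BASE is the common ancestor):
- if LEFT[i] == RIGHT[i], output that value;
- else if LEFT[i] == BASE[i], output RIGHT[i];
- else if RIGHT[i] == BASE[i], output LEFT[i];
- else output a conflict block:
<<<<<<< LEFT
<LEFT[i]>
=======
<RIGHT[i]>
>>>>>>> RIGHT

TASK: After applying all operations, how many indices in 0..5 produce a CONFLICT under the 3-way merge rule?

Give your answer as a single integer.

Answer: 2

Derivation:
Final LEFT:  [delta, foxtrot, bravo, echo, bravo, alpha]
Final RIGHT: [hotel, golf, echo, charlie, bravo, alpha]
i=0: BASE=foxtrot L=delta R=hotel all differ -> CONFLICT
i=1: L=foxtrot=BASE, R=golf -> take RIGHT -> golf
i=2: L=bravo, R=echo=BASE -> take LEFT -> bravo
i=3: BASE=foxtrot L=echo R=charlie all differ -> CONFLICT
i=4: L=bravo R=bravo -> agree -> bravo
i=5: L=alpha R=alpha -> agree -> alpha
Conflict count: 2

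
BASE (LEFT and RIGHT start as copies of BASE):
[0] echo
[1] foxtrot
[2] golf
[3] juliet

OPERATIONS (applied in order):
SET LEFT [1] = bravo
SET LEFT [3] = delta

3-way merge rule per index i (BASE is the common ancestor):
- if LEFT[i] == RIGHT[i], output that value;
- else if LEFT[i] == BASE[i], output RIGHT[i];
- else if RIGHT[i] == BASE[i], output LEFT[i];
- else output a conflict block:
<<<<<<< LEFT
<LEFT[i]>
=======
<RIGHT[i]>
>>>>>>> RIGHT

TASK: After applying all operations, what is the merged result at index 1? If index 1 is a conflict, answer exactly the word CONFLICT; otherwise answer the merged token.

Answer: bravo

Derivation:
Final LEFT:  [echo, bravo, golf, delta]
Final RIGHT: [echo, foxtrot, golf, juliet]
i=0: L=echo R=echo -> agree -> echo
i=1: L=bravo, R=foxtrot=BASE -> take LEFT -> bravo
i=2: L=golf R=golf -> agree -> golf
i=3: L=delta, R=juliet=BASE -> take LEFT -> delta
Index 1 -> bravo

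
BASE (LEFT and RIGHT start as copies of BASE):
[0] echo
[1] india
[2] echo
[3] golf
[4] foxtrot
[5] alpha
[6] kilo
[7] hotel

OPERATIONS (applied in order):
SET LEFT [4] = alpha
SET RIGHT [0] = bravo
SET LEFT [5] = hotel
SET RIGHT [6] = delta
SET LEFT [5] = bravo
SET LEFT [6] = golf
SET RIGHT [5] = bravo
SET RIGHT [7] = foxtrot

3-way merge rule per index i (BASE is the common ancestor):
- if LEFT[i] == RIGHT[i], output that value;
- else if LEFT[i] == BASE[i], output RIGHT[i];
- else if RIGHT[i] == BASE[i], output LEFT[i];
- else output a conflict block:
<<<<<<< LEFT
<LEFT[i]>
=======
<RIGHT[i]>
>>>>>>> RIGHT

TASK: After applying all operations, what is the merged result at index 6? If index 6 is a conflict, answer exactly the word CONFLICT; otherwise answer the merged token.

Final LEFT:  [echo, india, echo, golf, alpha, bravo, golf, hotel]
Final RIGHT: [bravo, india, echo, golf, foxtrot, bravo, delta, foxtrot]
i=0: L=echo=BASE, R=bravo -> take RIGHT -> bravo
i=1: L=india R=india -> agree -> india
i=2: L=echo R=echo -> agree -> echo
i=3: L=golf R=golf -> agree -> golf
i=4: L=alpha, R=foxtrot=BASE -> take LEFT -> alpha
i=5: L=bravo R=bravo -> agree -> bravo
i=6: BASE=kilo L=golf R=delta all differ -> CONFLICT
i=7: L=hotel=BASE, R=foxtrot -> take RIGHT -> foxtrot
Index 6 -> CONFLICT

Answer: CONFLICT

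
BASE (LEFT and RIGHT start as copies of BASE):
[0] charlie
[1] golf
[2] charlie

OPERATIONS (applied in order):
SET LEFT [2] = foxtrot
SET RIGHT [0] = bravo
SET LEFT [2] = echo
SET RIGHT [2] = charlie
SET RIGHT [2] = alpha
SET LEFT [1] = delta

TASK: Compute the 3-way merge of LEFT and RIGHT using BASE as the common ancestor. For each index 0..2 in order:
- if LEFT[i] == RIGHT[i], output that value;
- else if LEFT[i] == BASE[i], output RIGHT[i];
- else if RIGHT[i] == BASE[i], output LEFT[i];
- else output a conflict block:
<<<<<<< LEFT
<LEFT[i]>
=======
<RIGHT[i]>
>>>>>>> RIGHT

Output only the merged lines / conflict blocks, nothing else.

Final LEFT:  [charlie, delta, echo]
Final RIGHT: [bravo, golf, alpha]
i=0: L=charlie=BASE, R=bravo -> take RIGHT -> bravo
i=1: L=delta, R=golf=BASE -> take LEFT -> delta
i=2: BASE=charlie L=echo R=alpha all differ -> CONFLICT

Answer: bravo
delta
<<<<<<< LEFT
echo
=======
alpha
>>>>>>> RIGHT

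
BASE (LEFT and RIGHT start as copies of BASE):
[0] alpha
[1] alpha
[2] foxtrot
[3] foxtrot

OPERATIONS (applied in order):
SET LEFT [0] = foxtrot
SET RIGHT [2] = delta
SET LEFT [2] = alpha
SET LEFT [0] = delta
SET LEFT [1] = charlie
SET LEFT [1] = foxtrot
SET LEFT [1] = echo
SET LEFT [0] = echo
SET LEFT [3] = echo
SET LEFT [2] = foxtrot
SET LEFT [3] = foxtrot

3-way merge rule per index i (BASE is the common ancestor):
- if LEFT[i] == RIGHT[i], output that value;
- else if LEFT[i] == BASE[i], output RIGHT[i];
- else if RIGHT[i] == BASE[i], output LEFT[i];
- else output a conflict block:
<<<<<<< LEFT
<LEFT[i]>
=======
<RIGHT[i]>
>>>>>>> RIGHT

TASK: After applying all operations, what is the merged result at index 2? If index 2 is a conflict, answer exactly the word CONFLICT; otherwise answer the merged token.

Final LEFT:  [echo, echo, foxtrot, foxtrot]
Final RIGHT: [alpha, alpha, delta, foxtrot]
i=0: L=echo, R=alpha=BASE -> take LEFT -> echo
i=1: L=echo, R=alpha=BASE -> take LEFT -> echo
i=2: L=foxtrot=BASE, R=delta -> take RIGHT -> delta
i=3: L=foxtrot R=foxtrot -> agree -> foxtrot
Index 2 -> delta

Answer: delta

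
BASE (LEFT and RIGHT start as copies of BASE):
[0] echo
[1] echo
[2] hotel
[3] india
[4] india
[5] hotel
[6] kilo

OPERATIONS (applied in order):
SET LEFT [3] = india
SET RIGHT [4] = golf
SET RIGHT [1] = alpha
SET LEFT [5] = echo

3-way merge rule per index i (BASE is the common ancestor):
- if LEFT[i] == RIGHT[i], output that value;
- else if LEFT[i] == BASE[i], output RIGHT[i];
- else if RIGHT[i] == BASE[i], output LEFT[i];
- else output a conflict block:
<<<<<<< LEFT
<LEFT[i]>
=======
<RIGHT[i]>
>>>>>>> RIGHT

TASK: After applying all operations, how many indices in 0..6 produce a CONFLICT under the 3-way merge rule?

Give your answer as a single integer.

Final LEFT:  [echo, echo, hotel, india, india, echo, kilo]
Final RIGHT: [echo, alpha, hotel, india, golf, hotel, kilo]
i=0: L=echo R=echo -> agree -> echo
i=1: L=echo=BASE, R=alpha -> take RIGHT -> alpha
i=2: L=hotel R=hotel -> agree -> hotel
i=3: L=india R=india -> agree -> india
i=4: L=india=BASE, R=golf -> take RIGHT -> golf
i=5: L=echo, R=hotel=BASE -> take LEFT -> echo
i=6: L=kilo R=kilo -> agree -> kilo
Conflict count: 0

Answer: 0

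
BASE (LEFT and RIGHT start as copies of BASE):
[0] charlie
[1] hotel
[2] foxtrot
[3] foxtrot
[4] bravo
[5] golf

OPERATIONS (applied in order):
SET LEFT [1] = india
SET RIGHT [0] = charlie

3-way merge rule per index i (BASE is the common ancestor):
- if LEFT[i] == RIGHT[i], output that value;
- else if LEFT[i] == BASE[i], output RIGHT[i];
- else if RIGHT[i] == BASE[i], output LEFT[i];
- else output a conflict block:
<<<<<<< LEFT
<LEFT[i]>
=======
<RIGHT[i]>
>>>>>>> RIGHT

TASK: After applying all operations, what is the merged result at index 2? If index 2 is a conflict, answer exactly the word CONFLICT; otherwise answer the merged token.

Final LEFT:  [charlie, india, foxtrot, foxtrot, bravo, golf]
Final RIGHT: [charlie, hotel, foxtrot, foxtrot, bravo, golf]
i=0: L=charlie R=charlie -> agree -> charlie
i=1: L=india, R=hotel=BASE -> take LEFT -> india
i=2: L=foxtrot R=foxtrot -> agree -> foxtrot
i=3: L=foxtrot R=foxtrot -> agree -> foxtrot
i=4: L=bravo R=bravo -> agree -> bravo
i=5: L=golf R=golf -> agree -> golf
Index 2 -> foxtrot

Answer: foxtrot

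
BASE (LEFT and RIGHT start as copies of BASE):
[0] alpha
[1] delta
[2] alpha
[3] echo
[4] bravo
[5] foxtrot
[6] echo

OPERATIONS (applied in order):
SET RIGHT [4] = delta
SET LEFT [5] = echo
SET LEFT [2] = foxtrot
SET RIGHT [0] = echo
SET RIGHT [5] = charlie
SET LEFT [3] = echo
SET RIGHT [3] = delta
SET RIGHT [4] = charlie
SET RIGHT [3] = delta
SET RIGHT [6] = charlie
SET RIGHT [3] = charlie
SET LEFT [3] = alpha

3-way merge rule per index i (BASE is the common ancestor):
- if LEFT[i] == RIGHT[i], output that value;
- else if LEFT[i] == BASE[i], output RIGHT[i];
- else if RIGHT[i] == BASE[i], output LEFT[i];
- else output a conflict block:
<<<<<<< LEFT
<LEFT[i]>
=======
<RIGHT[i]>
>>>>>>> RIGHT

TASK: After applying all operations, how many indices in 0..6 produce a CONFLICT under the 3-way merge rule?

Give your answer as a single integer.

Answer: 2

Derivation:
Final LEFT:  [alpha, delta, foxtrot, alpha, bravo, echo, echo]
Final RIGHT: [echo, delta, alpha, charlie, charlie, charlie, charlie]
i=0: L=alpha=BASE, R=echo -> take RIGHT -> echo
i=1: L=delta R=delta -> agree -> delta
i=2: L=foxtrot, R=alpha=BASE -> take LEFT -> foxtrot
i=3: BASE=echo L=alpha R=charlie all differ -> CONFLICT
i=4: L=bravo=BASE, R=charlie -> take RIGHT -> charlie
i=5: BASE=foxtrot L=echo R=charlie all differ -> CONFLICT
i=6: L=echo=BASE, R=charlie -> take RIGHT -> charlie
Conflict count: 2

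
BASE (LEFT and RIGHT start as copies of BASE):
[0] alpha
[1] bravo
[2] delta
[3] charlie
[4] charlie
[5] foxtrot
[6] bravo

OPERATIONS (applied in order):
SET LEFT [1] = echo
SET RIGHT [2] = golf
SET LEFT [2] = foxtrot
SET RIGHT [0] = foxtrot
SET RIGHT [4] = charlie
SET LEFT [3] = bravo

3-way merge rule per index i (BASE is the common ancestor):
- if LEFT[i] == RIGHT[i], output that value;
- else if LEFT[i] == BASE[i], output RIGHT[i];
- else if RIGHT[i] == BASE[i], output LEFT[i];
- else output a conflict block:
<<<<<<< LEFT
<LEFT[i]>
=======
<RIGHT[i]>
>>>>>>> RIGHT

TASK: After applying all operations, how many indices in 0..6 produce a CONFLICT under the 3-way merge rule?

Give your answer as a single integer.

Answer: 1

Derivation:
Final LEFT:  [alpha, echo, foxtrot, bravo, charlie, foxtrot, bravo]
Final RIGHT: [foxtrot, bravo, golf, charlie, charlie, foxtrot, bravo]
i=0: L=alpha=BASE, R=foxtrot -> take RIGHT -> foxtrot
i=1: L=echo, R=bravo=BASE -> take LEFT -> echo
i=2: BASE=delta L=foxtrot R=golf all differ -> CONFLICT
i=3: L=bravo, R=charlie=BASE -> take LEFT -> bravo
i=4: L=charlie R=charlie -> agree -> charlie
i=5: L=foxtrot R=foxtrot -> agree -> foxtrot
i=6: L=bravo R=bravo -> agree -> bravo
Conflict count: 1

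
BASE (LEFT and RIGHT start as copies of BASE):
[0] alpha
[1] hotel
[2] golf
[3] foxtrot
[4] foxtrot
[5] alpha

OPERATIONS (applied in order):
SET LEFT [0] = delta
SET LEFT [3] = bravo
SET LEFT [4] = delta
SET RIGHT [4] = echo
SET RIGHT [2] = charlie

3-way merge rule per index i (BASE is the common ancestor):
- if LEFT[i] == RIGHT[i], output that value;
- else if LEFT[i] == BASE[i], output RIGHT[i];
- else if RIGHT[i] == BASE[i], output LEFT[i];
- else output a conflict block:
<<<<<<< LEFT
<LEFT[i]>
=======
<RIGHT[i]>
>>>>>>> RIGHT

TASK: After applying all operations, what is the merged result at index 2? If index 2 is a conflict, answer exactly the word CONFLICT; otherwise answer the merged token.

Final LEFT:  [delta, hotel, golf, bravo, delta, alpha]
Final RIGHT: [alpha, hotel, charlie, foxtrot, echo, alpha]
i=0: L=delta, R=alpha=BASE -> take LEFT -> delta
i=1: L=hotel R=hotel -> agree -> hotel
i=2: L=golf=BASE, R=charlie -> take RIGHT -> charlie
i=3: L=bravo, R=foxtrot=BASE -> take LEFT -> bravo
i=4: BASE=foxtrot L=delta R=echo all differ -> CONFLICT
i=5: L=alpha R=alpha -> agree -> alpha
Index 2 -> charlie

Answer: charlie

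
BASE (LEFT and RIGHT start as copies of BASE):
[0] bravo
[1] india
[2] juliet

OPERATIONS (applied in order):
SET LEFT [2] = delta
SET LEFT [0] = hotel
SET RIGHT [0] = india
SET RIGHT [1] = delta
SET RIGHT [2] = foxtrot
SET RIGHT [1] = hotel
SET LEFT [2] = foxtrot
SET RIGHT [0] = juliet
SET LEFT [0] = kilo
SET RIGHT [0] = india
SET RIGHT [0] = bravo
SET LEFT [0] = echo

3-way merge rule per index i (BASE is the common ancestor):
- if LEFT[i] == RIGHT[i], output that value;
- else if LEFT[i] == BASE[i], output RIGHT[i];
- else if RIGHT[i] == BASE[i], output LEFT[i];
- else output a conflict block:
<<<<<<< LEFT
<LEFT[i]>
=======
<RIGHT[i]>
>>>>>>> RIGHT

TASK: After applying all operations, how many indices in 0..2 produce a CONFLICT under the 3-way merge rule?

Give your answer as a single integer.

Answer: 0

Derivation:
Final LEFT:  [echo, india, foxtrot]
Final RIGHT: [bravo, hotel, foxtrot]
i=0: L=echo, R=bravo=BASE -> take LEFT -> echo
i=1: L=india=BASE, R=hotel -> take RIGHT -> hotel
i=2: L=foxtrot R=foxtrot -> agree -> foxtrot
Conflict count: 0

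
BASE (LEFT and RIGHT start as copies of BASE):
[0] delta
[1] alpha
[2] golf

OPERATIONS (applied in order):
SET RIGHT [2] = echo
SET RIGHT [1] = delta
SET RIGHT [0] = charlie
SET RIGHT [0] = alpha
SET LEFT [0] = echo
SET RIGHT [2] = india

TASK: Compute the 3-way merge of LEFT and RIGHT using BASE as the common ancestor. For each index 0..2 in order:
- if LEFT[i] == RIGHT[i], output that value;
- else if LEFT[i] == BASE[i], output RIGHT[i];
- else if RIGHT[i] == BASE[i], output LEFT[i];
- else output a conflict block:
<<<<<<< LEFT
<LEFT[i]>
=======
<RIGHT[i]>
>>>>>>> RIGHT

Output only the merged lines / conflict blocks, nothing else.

Answer: <<<<<<< LEFT
echo
=======
alpha
>>>>>>> RIGHT
delta
india

Derivation:
Final LEFT:  [echo, alpha, golf]
Final RIGHT: [alpha, delta, india]
i=0: BASE=delta L=echo R=alpha all differ -> CONFLICT
i=1: L=alpha=BASE, R=delta -> take RIGHT -> delta
i=2: L=golf=BASE, R=india -> take RIGHT -> india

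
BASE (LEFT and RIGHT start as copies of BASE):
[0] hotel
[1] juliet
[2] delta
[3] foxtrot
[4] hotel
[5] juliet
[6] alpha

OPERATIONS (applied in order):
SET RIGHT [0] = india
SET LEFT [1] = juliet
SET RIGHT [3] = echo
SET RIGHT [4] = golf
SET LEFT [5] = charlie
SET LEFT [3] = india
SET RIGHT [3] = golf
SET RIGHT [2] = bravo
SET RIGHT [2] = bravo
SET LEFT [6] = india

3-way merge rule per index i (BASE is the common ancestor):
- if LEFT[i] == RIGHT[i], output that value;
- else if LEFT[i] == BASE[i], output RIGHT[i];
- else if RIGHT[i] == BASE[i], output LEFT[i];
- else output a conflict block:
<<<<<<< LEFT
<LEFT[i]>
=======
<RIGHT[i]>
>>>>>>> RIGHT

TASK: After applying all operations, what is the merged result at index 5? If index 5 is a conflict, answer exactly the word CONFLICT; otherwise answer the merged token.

Answer: charlie

Derivation:
Final LEFT:  [hotel, juliet, delta, india, hotel, charlie, india]
Final RIGHT: [india, juliet, bravo, golf, golf, juliet, alpha]
i=0: L=hotel=BASE, R=india -> take RIGHT -> india
i=1: L=juliet R=juliet -> agree -> juliet
i=2: L=delta=BASE, R=bravo -> take RIGHT -> bravo
i=3: BASE=foxtrot L=india R=golf all differ -> CONFLICT
i=4: L=hotel=BASE, R=golf -> take RIGHT -> golf
i=5: L=charlie, R=juliet=BASE -> take LEFT -> charlie
i=6: L=india, R=alpha=BASE -> take LEFT -> india
Index 5 -> charlie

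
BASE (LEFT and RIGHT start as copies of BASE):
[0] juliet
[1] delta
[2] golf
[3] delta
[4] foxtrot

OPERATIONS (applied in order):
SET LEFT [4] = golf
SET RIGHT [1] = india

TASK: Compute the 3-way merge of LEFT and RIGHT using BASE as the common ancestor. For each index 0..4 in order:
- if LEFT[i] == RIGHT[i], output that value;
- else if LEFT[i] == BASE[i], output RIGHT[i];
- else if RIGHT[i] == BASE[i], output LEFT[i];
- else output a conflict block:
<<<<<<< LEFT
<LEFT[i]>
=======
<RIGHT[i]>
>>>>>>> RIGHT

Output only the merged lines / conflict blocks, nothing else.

Answer: juliet
india
golf
delta
golf

Derivation:
Final LEFT:  [juliet, delta, golf, delta, golf]
Final RIGHT: [juliet, india, golf, delta, foxtrot]
i=0: L=juliet R=juliet -> agree -> juliet
i=1: L=delta=BASE, R=india -> take RIGHT -> india
i=2: L=golf R=golf -> agree -> golf
i=3: L=delta R=delta -> agree -> delta
i=4: L=golf, R=foxtrot=BASE -> take LEFT -> golf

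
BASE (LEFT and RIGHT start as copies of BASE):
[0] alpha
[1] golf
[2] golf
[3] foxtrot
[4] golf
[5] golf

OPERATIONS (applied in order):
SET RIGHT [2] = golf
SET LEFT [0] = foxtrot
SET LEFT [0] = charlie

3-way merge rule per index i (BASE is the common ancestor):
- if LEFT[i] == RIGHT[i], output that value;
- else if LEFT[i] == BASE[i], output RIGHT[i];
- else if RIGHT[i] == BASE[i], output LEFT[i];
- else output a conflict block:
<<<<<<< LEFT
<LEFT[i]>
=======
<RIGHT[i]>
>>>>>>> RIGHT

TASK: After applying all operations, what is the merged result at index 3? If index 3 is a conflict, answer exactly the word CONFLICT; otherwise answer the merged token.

Final LEFT:  [charlie, golf, golf, foxtrot, golf, golf]
Final RIGHT: [alpha, golf, golf, foxtrot, golf, golf]
i=0: L=charlie, R=alpha=BASE -> take LEFT -> charlie
i=1: L=golf R=golf -> agree -> golf
i=2: L=golf R=golf -> agree -> golf
i=3: L=foxtrot R=foxtrot -> agree -> foxtrot
i=4: L=golf R=golf -> agree -> golf
i=5: L=golf R=golf -> agree -> golf
Index 3 -> foxtrot

Answer: foxtrot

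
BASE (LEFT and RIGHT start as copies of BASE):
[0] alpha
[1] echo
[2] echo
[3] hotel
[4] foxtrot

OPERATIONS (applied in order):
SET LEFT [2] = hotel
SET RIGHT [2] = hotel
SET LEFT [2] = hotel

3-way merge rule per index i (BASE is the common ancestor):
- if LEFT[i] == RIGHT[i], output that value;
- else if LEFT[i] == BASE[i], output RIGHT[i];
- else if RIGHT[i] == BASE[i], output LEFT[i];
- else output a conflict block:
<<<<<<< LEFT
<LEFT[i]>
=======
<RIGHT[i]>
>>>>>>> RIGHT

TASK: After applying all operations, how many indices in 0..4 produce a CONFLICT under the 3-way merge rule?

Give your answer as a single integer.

Answer: 0

Derivation:
Final LEFT:  [alpha, echo, hotel, hotel, foxtrot]
Final RIGHT: [alpha, echo, hotel, hotel, foxtrot]
i=0: L=alpha R=alpha -> agree -> alpha
i=1: L=echo R=echo -> agree -> echo
i=2: L=hotel R=hotel -> agree -> hotel
i=3: L=hotel R=hotel -> agree -> hotel
i=4: L=foxtrot R=foxtrot -> agree -> foxtrot
Conflict count: 0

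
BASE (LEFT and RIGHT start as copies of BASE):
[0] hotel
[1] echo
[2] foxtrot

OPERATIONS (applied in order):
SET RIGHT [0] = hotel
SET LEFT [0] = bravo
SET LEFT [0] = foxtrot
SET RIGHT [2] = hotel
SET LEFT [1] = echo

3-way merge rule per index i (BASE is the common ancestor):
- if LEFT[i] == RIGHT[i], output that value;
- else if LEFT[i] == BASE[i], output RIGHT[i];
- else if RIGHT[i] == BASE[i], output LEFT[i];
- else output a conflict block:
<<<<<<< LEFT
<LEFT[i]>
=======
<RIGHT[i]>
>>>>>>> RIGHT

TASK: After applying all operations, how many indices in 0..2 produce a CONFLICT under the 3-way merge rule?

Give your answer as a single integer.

Answer: 0

Derivation:
Final LEFT:  [foxtrot, echo, foxtrot]
Final RIGHT: [hotel, echo, hotel]
i=0: L=foxtrot, R=hotel=BASE -> take LEFT -> foxtrot
i=1: L=echo R=echo -> agree -> echo
i=2: L=foxtrot=BASE, R=hotel -> take RIGHT -> hotel
Conflict count: 0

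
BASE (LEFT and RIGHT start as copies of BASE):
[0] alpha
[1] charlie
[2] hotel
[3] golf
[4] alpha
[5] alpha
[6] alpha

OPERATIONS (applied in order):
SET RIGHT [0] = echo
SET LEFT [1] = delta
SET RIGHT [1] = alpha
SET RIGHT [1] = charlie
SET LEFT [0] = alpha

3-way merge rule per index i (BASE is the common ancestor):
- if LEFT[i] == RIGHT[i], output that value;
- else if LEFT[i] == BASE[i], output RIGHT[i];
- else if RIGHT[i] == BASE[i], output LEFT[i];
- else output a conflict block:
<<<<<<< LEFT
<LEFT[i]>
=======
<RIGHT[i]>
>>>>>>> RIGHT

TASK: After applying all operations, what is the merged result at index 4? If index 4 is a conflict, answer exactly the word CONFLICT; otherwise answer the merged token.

Answer: alpha

Derivation:
Final LEFT:  [alpha, delta, hotel, golf, alpha, alpha, alpha]
Final RIGHT: [echo, charlie, hotel, golf, alpha, alpha, alpha]
i=0: L=alpha=BASE, R=echo -> take RIGHT -> echo
i=1: L=delta, R=charlie=BASE -> take LEFT -> delta
i=2: L=hotel R=hotel -> agree -> hotel
i=3: L=golf R=golf -> agree -> golf
i=4: L=alpha R=alpha -> agree -> alpha
i=5: L=alpha R=alpha -> agree -> alpha
i=6: L=alpha R=alpha -> agree -> alpha
Index 4 -> alpha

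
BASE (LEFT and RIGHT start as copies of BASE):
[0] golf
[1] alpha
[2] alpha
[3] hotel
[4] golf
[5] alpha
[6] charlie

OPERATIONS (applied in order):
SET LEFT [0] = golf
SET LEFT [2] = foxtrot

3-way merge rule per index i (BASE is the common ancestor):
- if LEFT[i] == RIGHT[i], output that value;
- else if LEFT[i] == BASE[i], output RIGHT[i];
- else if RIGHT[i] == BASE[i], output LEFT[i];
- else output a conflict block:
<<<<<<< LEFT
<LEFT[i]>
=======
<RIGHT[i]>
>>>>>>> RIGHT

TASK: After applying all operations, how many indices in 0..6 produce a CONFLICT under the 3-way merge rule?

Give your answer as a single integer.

Answer: 0

Derivation:
Final LEFT:  [golf, alpha, foxtrot, hotel, golf, alpha, charlie]
Final RIGHT: [golf, alpha, alpha, hotel, golf, alpha, charlie]
i=0: L=golf R=golf -> agree -> golf
i=1: L=alpha R=alpha -> agree -> alpha
i=2: L=foxtrot, R=alpha=BASE -> take LEFT -> foxtrot
i=3: L=hotel R=hotel -> agree -> hotel
i=4: L=golf R=golf -> agree -> golf
i=5: L=alpha R=alpha -> agree -> alpha
i=6: L=charlie R=charlie -> agree -> charlie
Conflict count: 0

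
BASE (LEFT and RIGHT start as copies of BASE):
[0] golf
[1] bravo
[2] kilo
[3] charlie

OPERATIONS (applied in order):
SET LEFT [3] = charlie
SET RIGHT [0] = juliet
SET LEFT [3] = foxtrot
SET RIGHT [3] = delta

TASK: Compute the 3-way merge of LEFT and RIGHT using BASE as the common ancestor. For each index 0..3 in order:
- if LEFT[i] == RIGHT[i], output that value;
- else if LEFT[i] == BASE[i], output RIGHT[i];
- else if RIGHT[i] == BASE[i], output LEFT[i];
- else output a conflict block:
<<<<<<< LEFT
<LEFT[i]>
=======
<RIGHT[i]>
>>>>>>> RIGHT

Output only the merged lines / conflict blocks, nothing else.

Answer: juliet
bravo
kilo
<<<<<<< LEFT
foxtrot
=======
delta
>>>>>>> RIGHT

Derivation:
Final LEFT:  [golf, bravo, kilo, foxtrot]
Final RIGHT: [juliet, bravo, kilo, delta]
i=0: L=golf=BASE, R=juliet -> take RIGHT -> juliet
i=1: L=bravo R=bravo -> agree -> bravo
i=2: L=kilo R=kilo -> agree -> kilo
i=3: BASE=charlie L=foxtrot R=delta all differ -> CONFLICT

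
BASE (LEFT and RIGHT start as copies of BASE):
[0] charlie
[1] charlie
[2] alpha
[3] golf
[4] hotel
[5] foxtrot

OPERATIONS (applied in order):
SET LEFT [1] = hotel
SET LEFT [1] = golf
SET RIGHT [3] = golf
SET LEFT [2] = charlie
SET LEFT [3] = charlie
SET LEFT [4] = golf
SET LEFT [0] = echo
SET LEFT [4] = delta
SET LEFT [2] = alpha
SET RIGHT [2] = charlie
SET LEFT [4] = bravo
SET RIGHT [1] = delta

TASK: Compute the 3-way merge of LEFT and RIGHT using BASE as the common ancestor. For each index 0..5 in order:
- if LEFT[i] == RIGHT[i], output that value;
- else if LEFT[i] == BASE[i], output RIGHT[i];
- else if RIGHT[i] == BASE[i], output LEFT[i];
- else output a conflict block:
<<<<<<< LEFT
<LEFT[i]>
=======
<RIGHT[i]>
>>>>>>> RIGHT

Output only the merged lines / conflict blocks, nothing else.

Answer: echo
<<<<<<< LEFT
golf
=======
delta
>>>>>>> RIGHT
charlie
charlie
bravo
foxtrot

Derivation:
Final LEFT:  [echo, golf, alpha, charlie, bravo, foxtrot]
Final RIGHT: [charlie, delta, charlie, golf, hotel, foxtrot]
i=0: L=echo, R=charlie=BASE -> take LEFT -> echo
i=1: BASE=charlie L=golf R=delta all differ -> CONFLICT
i=2: L=alpha=BASE, R=charlie -> take RIGHT -> charlie
i=3: L=charlie, R=golf=BASE -> take LEFT -> charlie
i=4: L=bravo, R=hotel=BASE -> take LEFT -> bravo
i=5: L=foxtrot R=foxtrot -> agree -> foxtrot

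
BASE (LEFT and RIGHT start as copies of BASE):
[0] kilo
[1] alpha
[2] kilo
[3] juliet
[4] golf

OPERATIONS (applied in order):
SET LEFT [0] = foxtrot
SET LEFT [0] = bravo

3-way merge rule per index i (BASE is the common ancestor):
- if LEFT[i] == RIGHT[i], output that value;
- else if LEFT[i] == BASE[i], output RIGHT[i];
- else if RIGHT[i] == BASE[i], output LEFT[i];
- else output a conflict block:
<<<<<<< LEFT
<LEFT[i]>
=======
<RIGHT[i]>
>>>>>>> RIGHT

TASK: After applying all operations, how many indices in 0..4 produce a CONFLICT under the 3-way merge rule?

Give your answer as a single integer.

Answer: 0

Derivation:
Final LEFT:  [bravo, alpha, kilo, juliet, golf]
Final RIGHT: [kilo, alpha, kilo, juliet, golf]
i=0: L=bravo, R=kilo=BASE -> take LEFT -> bravo
i=1: L=alpha R=alpha -> agree -> alpha
i=2: L=kilo R=kilo -> agree -> kilo
i=3: L=juliet R=juliet -> agree -> juliet
i=4: L=golf R=golf -> agree -> golf
Conflict count: 0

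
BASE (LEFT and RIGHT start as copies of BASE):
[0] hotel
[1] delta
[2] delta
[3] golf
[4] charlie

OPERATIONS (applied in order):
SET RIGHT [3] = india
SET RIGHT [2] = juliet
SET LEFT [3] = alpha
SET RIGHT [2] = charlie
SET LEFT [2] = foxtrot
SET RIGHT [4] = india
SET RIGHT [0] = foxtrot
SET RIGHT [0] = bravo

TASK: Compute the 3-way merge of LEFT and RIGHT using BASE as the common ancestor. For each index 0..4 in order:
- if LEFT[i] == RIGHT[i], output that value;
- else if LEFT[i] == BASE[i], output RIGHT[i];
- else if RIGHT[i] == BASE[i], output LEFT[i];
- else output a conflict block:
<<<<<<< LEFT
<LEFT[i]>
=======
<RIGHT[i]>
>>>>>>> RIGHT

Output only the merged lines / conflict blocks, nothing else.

Final LEFT:  [hotel, delta, foxtrot, alpha, charlie]
Final RIGHT: [bravo, delta, charlie, india, india]
i=0: L=hotel=BASE, R=bravo -> take RIGHT -> bravo
i=1: L=delta R=delta -> agree -> delta
i=2: BASE=delta L=foxtrot R=charlie all differ -> CONFLICT
i=3: BASE=golf L=alpha R=india all differ -> CONFLICT
i=4: L=charlie=BASE, R=india -> take RIGHT -> india

Answer: bravo
delta
<<<<<<< LEFT
foxtrot
=======
charlie
>>>>>>> RIGHT
<<<<<<< LEFT
alpha
=======
india
>>>>>>> RIGHT
india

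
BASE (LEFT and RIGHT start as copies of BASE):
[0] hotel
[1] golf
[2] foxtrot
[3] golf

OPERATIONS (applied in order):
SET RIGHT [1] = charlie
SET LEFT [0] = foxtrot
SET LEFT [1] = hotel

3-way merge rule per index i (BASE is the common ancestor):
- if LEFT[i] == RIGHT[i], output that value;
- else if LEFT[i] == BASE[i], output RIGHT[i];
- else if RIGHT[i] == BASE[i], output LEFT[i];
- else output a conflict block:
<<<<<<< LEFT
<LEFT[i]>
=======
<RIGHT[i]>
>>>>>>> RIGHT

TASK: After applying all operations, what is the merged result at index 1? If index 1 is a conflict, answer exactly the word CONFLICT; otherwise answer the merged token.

Answer: CONFLICT

Derivation:
Final LEFT:  [foxtrot, hotel, foxtrot, golf]
Final RIGHT: [hotel, charlie, foxtrot, golf]
i=0: L=foxtrot, R=hotel=BASE -> take LEFT -> foxtrot
i=1: BASE=golf L=hotel R=charlie all differ -> CONFLICT
i=2: L=foxtrot R=foxtrot -> agree -> foxtrot
i=3: L=golf R=golf -> agree -> golf
Index 1 -> CONFLICT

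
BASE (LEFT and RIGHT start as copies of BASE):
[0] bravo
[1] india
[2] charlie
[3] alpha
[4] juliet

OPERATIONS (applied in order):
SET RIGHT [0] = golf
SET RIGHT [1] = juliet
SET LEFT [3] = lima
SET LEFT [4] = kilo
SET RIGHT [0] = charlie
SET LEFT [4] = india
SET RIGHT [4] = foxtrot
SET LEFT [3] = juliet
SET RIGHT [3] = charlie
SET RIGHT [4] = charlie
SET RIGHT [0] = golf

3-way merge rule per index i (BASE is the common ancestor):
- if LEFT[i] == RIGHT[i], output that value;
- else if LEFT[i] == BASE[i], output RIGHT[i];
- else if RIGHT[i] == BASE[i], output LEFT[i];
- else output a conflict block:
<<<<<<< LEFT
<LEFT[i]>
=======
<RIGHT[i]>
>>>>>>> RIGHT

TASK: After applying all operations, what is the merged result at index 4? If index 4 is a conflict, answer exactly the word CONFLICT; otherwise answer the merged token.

Answer: CONFLICT

Derivation:
Final LEFT:  [bravo, india, charlie, juliet, india]
Final RIGHT: [golf, juliet, charlie, charlie, charlie]
i=0: L=bravo=BASE, R=golf -> take RIGHT -> golf
i=1: L=india=BASE, R=juliet -> take RIGHT -> juliet
i=2: L=charlie R=charlie -> agree -> charlie
i=3: BASE=alpha L=juliet R=charlie all differ -> CONFLICT
i=4: BASE=juliet L=india R=charlie all differ -> CONFLICT
Index 4 -> CONFLICT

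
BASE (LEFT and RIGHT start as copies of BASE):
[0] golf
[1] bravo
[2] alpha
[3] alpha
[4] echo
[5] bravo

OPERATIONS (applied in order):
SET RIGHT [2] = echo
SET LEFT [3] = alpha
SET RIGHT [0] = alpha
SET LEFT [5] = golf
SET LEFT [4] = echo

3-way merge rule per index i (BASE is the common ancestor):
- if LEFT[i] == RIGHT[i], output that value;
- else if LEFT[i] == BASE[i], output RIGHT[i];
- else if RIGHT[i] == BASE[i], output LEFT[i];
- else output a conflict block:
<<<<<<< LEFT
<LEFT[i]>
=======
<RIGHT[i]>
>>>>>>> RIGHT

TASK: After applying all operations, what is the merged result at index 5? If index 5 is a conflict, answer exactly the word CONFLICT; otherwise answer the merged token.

Answer: golf

Derivation:
Final LEFT:  [golf, bravo, alpha, alpha, echo, golf]
Final RIGHT: [alpha, bravo, echo, alpha, echo, bravo]
i=0: L=golf=BASE, R=alpha -> take RIGHT -> alpha
i=1: L=bravo R=bravo -> agree -> bravo
i=2: L=alpha=BASE, R=echo -> take RIGHT -> echo
i=3: L=alpha R=alpha -> agree -> alpha
i=4: L=echo R=echo -> agree -> echo
i=5: L=golf, R=bravo=BASE -> take LEFT -> golf
Index 5 -> golf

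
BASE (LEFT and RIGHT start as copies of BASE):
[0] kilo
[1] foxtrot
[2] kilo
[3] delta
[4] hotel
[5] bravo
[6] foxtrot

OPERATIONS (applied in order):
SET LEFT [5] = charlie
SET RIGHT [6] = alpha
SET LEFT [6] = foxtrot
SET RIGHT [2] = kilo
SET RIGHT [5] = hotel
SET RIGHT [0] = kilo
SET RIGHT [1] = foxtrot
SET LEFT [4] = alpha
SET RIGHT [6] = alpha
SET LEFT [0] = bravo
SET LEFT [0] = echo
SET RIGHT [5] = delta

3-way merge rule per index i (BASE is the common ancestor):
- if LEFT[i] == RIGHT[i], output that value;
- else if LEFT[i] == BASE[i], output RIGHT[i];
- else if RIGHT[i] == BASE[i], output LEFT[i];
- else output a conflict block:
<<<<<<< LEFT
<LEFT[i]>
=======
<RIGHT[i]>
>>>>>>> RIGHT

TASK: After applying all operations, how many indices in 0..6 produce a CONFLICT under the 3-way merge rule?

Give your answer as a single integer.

Answer: 1

Derivation:
Final LEFT:  [echo, foxtrot, kilo, delta, alpha, charlie, foxtrot]
Final RIGHT: [kilo, foxtrot, kilo, delta, hotel, delta, alpha]
i=0: L=echo, R=kilo=BASE -> take LEFT -> echo
i=1: L=foxtrot R=foxtrot -> agree -> foxtrot
i=2: L=kilo R=kilo -> agree -> kilo
i=3: L=delta R=delta -> agree -> delta
i=4: L=alpha, R=hotel=BASE -> take LEFT -> alpha
i=5: BASE=bravo L=charlie R=delta all differ -> CONFLICT
i=6: L=foxtrot=BASE, R=alpha -> take RIGHT -> alpha
Conflict count: 1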